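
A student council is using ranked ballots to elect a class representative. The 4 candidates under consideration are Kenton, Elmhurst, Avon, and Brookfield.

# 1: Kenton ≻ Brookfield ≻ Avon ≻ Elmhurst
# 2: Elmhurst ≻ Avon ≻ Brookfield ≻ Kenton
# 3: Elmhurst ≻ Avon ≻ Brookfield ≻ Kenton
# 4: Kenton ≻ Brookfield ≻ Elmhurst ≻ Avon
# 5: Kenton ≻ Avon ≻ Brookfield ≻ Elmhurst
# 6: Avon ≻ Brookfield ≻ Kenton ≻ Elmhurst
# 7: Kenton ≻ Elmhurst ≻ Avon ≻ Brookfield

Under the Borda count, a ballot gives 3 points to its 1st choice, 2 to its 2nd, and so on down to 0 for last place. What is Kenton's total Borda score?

13

Borda scores:
  Kenton: 3 + 0 + 0 + 3 + 3 + 1 + 3 = 13
  Elmhurst: 0 + 3 + 3 + 1 + 0 + 0 + 2 = 9
  Avon: 1 + 2 + 2 + 0 + 2 + 3 + 1 = 11
  Brookfield: 2 + 1 + 1 + 2 + 1 + 2 + 0 = 9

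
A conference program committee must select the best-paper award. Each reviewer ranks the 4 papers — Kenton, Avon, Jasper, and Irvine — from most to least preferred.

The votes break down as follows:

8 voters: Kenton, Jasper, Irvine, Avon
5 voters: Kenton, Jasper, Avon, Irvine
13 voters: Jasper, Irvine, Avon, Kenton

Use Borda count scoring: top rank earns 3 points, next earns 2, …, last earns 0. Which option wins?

Borda scores:
  Kenton: 8·3 + 5·3 + 13·0 = 39
  Avon: 8·0 + 5·1 + 13·1 = 18
  Jasper: 8·2 + 5·2 + 13·3 = 65
  Irvine: 8·1 + 5·0 + 13·2 = 34
Jasper has the highest total.

Jasper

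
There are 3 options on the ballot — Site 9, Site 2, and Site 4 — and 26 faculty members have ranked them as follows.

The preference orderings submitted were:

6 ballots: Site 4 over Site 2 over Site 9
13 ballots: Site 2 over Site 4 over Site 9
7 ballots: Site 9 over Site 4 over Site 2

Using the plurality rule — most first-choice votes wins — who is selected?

Site 2

First-place vote totals:
  Site 9: 7
  Site 2: 13
  Site 4: 6
Site 2 has the most first-place votes.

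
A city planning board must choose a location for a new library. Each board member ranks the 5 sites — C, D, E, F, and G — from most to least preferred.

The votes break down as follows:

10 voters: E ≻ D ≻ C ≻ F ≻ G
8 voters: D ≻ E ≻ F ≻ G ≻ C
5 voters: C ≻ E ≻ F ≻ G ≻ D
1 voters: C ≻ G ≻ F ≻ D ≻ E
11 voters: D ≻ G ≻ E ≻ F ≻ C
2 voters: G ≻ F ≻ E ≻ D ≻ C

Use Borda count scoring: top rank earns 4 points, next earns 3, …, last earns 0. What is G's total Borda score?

57

Borda scores:
  C: 10·2 + 8·0 + 5·4 + 4 + 11·0 + 2·0 = 44
  D: 10·3 + 8·4 + 5·0 + 1 + 11·4 + 2·1 = 109
  E: 10·4 + 8·3 + 5·3 + 0 + 11·2 + 2·2 = 105
  F: 10·1 + 8·2 + 5·2 + 2 + 11·1 + 2·3 = 55
  G: 10·0 + 8·1 + 5·1 + 3 + 11·3 + 2·4 = 57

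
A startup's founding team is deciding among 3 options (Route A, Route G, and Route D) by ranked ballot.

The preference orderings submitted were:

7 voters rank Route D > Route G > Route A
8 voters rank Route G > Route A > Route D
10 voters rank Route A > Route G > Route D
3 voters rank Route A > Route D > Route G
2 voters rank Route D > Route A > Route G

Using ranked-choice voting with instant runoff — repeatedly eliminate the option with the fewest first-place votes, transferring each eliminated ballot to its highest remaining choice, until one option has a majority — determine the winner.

Round 1: Route A 13, Route D 9, Route G 8. Route G has the fewest and is eliminated.
Round 2: Route A 21, Route D 9. Route A has a majority.

Route A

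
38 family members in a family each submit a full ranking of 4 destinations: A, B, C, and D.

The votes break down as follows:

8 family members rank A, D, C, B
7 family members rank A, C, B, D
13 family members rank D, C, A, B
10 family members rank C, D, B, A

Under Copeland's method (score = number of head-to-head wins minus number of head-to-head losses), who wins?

D

Pairwise results:
  A vs B: A wins 28–10.
  A vs C: C wins 23–15.
  A vs D: D wins 23–15.
  B vs C: C wins 38–0.
  B vs D: D wins 31–7.
  C vs D: D wins 21–17.
Copeland scores (wins − losses):
  A: 1 − 2 = -1
  B: 0 − 3 = -3
  C: 2 − 1 = 1
  D: 3 − 0 = 3
D has the best Copeland score.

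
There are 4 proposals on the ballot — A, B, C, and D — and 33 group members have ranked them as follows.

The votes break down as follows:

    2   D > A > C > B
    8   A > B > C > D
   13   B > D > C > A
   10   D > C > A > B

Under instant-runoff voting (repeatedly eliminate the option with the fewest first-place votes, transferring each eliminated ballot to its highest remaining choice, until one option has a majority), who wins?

B

Round 1: B 13, D 12, A 8, C 0. C has the fewest and is eliminated.
Round 2: B 13, D 12, A 8. A has the fewest and is eliminated.
Round 3: B 21, D 12. B has a majority.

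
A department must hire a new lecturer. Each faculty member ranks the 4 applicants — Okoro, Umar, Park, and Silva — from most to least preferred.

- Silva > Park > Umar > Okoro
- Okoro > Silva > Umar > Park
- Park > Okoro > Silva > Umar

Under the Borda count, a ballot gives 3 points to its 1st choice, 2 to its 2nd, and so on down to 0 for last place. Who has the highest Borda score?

Borda scores:
  Okoro: 0 + 3 + 2 = 5
  Umar: 1 + 1 + 0 = 2
  Park: 2 + 0 + 3 = 5
  Silva: 3 + 2 + 1 = 6
Silva has the highest total.

Silva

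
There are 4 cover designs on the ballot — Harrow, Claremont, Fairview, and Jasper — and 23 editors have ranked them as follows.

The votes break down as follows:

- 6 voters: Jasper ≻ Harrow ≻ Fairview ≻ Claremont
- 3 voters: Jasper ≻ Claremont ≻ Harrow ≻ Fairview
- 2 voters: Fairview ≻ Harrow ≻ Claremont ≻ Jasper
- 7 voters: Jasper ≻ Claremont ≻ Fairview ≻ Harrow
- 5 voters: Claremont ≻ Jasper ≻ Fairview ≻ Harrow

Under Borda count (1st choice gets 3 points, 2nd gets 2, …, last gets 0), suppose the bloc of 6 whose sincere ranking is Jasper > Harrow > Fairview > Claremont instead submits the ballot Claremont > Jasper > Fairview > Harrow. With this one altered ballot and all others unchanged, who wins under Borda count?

Claremont

Borda totals with the altered ballot: Harrow 7, Claremont 55, Fairview 24, Jasper 52.
The switch changes the winner from Jasper to Claremont.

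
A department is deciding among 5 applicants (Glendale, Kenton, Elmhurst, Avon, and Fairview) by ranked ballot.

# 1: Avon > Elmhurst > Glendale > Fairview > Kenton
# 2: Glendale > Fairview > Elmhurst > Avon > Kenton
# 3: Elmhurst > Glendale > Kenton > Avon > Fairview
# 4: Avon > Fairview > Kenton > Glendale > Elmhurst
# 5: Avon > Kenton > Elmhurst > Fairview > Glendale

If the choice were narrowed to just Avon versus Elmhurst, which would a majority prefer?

Ballots ranking Avon above Elmhurst: 3.
Ballots ranking Elmhurst above Avon: 2.
Avon wins the head-to-head, 3–2.

Avon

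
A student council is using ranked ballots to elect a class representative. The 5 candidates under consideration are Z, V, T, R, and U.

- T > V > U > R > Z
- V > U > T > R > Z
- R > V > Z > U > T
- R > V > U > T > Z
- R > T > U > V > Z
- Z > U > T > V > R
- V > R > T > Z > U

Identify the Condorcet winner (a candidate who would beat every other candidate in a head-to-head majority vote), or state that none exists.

V

Head-to-head results (7 voters total):
Z vs V: V wins 6–1.
Z vs T: T wins 5–2.
Z vs R: R wins 6–1.
Z vs U: U wins 4–3.
V vs T: V wins 4–3.
V vs R: V wins 4–3.
V vs U: V wins 5–2.
T vs R: R wins 4–3.
T vs U: U wins 4–3.
R vs U: R wins 4–3.
V beats each rival — Z (6–1), T (4–3), R (4–3), U (5–2) — so V is the Condorcet winner.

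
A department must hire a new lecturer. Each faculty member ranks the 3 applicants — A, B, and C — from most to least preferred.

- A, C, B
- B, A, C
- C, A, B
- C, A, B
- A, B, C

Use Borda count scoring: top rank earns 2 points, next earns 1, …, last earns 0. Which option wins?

Borda scores:
  A: 2 + 1 + 1 + 1 + 2 = 7
  B: 0 + 2 + 0 + 0 + 1 = 3
  C: 1 + 0 + 2 + 2 + 0 = 5
A has the highest total.

A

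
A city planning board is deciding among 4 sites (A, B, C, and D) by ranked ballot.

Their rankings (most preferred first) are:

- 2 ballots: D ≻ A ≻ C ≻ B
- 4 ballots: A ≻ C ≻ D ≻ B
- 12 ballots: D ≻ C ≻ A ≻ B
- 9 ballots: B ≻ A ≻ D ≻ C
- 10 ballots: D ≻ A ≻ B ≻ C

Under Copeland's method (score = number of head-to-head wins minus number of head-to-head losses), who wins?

D

Pairwise results:
  A vs B: A wins 28–9.
  A vs C: A wins 25–12.
  A vs D: D wins 24–13.
  B vs C: B wins 19–18.
  B vs D: D wins 28–9.
  C vs D: D wins 33–4.
Copeland scores (wins − losses):
  A: 2 − 1 = 1
  B: 1 − 2 = -1
  C: 0 − 3 = -3
  D: 3 − 0 = 3
D has the best Copeland score.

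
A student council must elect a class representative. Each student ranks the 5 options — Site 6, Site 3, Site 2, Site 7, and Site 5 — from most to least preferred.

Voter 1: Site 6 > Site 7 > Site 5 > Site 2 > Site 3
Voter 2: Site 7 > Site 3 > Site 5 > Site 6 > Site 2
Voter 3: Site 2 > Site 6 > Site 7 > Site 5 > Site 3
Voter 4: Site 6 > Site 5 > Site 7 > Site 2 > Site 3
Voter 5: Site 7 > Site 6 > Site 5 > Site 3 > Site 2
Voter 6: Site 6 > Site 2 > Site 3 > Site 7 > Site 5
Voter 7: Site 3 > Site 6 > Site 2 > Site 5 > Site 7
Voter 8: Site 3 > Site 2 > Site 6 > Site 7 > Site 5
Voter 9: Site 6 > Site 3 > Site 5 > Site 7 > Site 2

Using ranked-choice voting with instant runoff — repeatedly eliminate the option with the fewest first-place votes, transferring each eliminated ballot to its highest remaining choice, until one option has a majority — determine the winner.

Site 6

Round 1: Site 6 4, Site 3 2, Site 7 2, Site 2 1, Site 5 0. Site 5 has the fewest and is eliminated.
Round 2: Site 6 4, Site 3 2, Site 7 2, Site 2 1. Site 2 has the fewest and is eliminated.
Round 3: Site 6 5, Site 3 2, Site 7 2. Site 6 has a majority.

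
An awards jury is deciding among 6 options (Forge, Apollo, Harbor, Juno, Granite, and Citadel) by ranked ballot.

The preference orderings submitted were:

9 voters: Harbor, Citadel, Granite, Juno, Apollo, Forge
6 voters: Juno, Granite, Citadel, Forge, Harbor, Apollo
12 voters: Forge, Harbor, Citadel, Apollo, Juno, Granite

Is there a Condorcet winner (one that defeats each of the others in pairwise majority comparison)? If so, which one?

Head-to-head results (27 voters total):
Forge vs Apollo: Forge wins 18–9.
Forge vs Harbor: Forge wins 18–9.
Forge vs Juno: Juno wins 15–12.
Forge vs Granite: Granite wins 15–12.
Forge vs Citadel: Citadel wins 15–12.
Apollo vs Harbor: Harbor wins 27–0.
Apollo vs Juno: Juno wins 15–12.
Apollo vs Granite: Granite wins 15–12.
Apollo vs Citadel: Citadel wins 27–0.
Harbor vs Juno: Harbor wins 21–6.
Harbor vs Granite: Harbor wins 21–6.
Harbor vs Citadel: Harbor wins 21–6.
Juno vs Granite: Juno wins 18–9.
Juno vs Citadel: Citadel wins 21–6.
Granite vs Citadel: Citadel wins 21–6.
No candidate beats all others: Forge beats Harbor beats Juno beats Forge, a majority cycle.

None — there is no Condorcet winner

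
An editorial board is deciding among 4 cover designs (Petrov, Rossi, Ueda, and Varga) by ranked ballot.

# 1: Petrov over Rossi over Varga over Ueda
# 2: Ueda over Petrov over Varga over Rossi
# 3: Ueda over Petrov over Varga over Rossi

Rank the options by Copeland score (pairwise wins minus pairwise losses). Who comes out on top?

Pairwise results:
  Petrov vs Rossi: Petrov wins 3–0.
  Petrov vs Ueda: Ueda wins 2–1.
  Petrov vs Varga: Petrov wins 3–0.
  Rossi vs Ueda: Ueda wins 2–1.
  Rossi vs Varga: Varga wins 2–1.
  Ueda vs Varga: Ueda wins 2–1.
Copeland scores (wins − losses):
  Petrov: 2 − 1 = 1
  Rossi: 0 − 3 = -3
  Ueda: 3 − 0 = 3
  Varga: 1 − 2 = -1
Ueda has the best Copeland score.

Ueda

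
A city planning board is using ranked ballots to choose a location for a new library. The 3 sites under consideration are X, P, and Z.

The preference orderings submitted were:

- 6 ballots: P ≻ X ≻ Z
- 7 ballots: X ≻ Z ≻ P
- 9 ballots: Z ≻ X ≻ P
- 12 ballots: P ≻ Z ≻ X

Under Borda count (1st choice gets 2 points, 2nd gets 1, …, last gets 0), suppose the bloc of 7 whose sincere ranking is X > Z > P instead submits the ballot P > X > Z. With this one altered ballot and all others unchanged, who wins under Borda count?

Borda totals with the altered ballot: X 22, P 50, Z 30.
The switch changes the winner from Z to P.

P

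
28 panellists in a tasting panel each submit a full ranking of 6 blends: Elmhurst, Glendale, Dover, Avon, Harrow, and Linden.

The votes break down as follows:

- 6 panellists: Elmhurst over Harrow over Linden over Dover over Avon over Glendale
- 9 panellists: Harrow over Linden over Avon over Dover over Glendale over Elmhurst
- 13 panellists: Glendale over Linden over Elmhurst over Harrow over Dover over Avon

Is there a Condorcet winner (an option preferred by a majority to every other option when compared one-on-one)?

No

Head-to-head results (28 voters total):
Elmhurst vs Glendale: Glendale wins 22–6.
Elmhurst vs Dover: Elmhurst wins 19–9.
Elmhurst vs Avon: Elmhurst wins 19–9.
Elmhurst vs Harrow: Elmhurst wins 19–9.
Elmhurst vs Linden: Linden wins 22–6.
Glendale vs Dover: Dover wins 15–13.
Glendale vs Avon: Avon wins 15–13.
Glendale vs Harrow: Harrow wins 15–13.
Glendale vs Linden: Linden wins 15–13.
Dover vs Avon: Dover wins 19–9.
Dover vs Harrow: Harrow wins 28–0.
Dover vs Linden: Linden wins 28–0.
Avon vs Harrow: Harrow wins 28–0.
Avon vs Linden: Linden wins 28–0.
Harrow vs Linden: Harrow wins 15–13.
No candidate beats all others: Elmhurst beats Dover beats Glendale beats Elmhurst, a majority cycle.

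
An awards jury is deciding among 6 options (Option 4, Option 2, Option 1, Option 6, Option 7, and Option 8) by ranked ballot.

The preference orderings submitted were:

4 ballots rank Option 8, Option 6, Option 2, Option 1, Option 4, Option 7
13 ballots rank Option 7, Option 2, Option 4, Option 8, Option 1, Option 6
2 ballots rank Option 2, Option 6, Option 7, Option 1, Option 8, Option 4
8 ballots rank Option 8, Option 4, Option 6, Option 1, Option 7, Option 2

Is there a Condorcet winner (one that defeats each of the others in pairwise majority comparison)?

Head-to-head results (27 voters total):
Option 4 vs Option 2: Option 2 wins 19–8.
Option 4 vs Option 1: Option 4 wins 21–6.
Option 4 vs Option 6: Option 4 wins 21–6.
Option 4 vs Option 7: Option 7 wins 15–12.
Option 4 vs Option 8: Option 8 wins 14–13.
Option 2 vs Option 1: Option 2 wins 19–8.
Option 2 vs Option 6: Option 2 wins 15–12.
Option 2 vs Option 7: Option 7 wins 21–6.
Option 2 vs Option 8: Option 2 wins 15–12.
Option 1 vs Option 6: Option 6 wins 14–13.
Option 1 vs Option 7: Option 7 wins 15–12.
Option 1 vs Option 8: Option 8 wins 25–2.
Option 6 vs Option 7: Option 6 wins 14–13.
Option 6 vs Option 8: Option 8 wins 25–2.
Option 7 vs Option 8: Option 7 wins 15–12.
No candidate beats all others: Option 4 beats Option 6 beats Option 7 beats Option 4, a majority cycle.

No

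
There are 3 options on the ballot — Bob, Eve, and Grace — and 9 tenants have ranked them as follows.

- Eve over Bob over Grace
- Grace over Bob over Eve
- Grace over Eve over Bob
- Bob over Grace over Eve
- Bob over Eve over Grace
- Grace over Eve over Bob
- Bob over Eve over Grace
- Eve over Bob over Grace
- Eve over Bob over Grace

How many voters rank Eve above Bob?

Ballots ranking Eve above Bob: 5.
Ballots ranking Bob above Eve: 4.
So 5 of 9 voters prefer Eve to Bob.

5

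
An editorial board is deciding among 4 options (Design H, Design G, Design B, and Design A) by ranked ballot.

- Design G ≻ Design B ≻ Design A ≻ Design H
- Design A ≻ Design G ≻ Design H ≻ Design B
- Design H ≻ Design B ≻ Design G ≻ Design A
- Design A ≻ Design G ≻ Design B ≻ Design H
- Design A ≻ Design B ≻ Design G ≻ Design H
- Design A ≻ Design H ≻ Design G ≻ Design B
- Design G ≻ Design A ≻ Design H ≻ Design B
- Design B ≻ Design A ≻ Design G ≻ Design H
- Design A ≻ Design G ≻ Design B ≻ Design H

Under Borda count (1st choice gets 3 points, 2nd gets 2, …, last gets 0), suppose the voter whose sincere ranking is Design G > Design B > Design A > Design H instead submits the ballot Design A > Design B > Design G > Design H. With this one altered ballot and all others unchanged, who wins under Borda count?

Borda totals with the altered ballot: Design H 7, Design G 14, Design B 11, Design A 22.
The winner is unchanged: still Design A.

Design A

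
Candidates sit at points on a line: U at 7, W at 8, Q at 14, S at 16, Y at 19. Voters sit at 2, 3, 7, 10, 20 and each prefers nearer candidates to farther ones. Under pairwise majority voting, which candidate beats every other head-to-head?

With single-peaked preferences on a line, the Condorcet winner is the candidate closest to the median voter.
The median voter (position 7) is closest to U at 7.
Check: U vs Q — voters closer to U: 4 of 5.

U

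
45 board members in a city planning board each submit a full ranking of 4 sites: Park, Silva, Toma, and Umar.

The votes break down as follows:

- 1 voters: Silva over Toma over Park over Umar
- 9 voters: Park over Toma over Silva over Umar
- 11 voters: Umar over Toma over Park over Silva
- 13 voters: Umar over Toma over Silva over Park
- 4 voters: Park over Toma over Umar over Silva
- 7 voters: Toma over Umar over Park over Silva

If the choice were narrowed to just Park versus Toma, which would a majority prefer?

Toma

Ballots ranking Park above Toma: 9+4 = 13.
Ballots ranking Toma above Park: 1+11+13+7 = 32.
Toma wins the head-to-head, 32–13.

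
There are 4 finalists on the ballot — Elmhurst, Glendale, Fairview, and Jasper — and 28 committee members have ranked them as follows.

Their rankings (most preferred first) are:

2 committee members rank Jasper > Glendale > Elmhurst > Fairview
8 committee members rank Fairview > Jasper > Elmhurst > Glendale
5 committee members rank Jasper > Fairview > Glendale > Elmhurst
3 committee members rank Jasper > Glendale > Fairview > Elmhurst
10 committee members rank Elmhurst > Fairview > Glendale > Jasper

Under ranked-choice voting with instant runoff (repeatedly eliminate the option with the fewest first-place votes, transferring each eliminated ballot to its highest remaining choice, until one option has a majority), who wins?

Jasper

Round 1: Elmhurst 10, Jasper 10, Fairview 8, Glendale 0. Glendale has the fewest and is eliminated.
Round 2: Elmhurst 10, Jasper 10, Fairview 8. Fairview has the fewest and is eliminated.
Round 3: Jasper 18, Elmhurst 10. Jasper has a majority.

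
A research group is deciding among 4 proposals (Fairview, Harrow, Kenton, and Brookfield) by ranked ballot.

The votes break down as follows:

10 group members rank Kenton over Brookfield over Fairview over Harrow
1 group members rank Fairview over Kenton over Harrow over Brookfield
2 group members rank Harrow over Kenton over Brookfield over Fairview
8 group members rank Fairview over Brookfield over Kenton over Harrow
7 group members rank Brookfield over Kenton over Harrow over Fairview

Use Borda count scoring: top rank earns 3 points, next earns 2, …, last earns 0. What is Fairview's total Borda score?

37

Borda scores:
  Fairview: 10·1 + 3 + 2·0 + 8·3 + 7·0 = 37
  Harrow: 10·0 + 1 + 2·3 + 8·0 + 7·1 = 14
  Kenton: 10·3 + 2 + 2·2 + 8·1 + 7·2 = 58
  Brookfield: 10·2 + 0 + 2·1 + 8·2 + 7·3 = 59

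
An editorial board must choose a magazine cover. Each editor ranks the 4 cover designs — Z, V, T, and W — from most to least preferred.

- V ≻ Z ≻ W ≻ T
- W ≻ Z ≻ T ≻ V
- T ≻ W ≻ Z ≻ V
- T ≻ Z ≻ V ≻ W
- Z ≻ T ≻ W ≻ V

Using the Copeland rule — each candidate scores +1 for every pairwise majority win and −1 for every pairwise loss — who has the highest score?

Z

Pairwise results:
  Z vs V: Z wins 4–1.
  Z vs T: Z wins 3–2.
  Z vs W: Z wins 3–2.
  V vs T: T wins 4–1.
  V vs W: W wins 3–2.
  T vs W: T wins 3–2.
Copeland scores (wins − losses):
  Z: 3 − 0 = 3
  V: 0 − 3 = -3
  T: 2 − 1 = 1
  W: 1 − 2 = -1
Z has the best Copeland score.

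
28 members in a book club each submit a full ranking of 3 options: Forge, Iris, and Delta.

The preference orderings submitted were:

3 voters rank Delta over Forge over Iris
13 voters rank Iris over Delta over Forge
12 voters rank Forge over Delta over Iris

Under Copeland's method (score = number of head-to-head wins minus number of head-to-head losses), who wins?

Pairwise results:
  Forge vs Iris: Forge wins 15–13.
  Forge vs Delta: Delta wins 16–12.
  Iris vs Delta: Delta wins 15–13.
Copeland scores (wins − losses):
  Forge: 1 − 1 = 0
  Iris: 0 − 2 = -2
  Delta: 2 − 0 = 2
Delta has the best Copeland score.

Delta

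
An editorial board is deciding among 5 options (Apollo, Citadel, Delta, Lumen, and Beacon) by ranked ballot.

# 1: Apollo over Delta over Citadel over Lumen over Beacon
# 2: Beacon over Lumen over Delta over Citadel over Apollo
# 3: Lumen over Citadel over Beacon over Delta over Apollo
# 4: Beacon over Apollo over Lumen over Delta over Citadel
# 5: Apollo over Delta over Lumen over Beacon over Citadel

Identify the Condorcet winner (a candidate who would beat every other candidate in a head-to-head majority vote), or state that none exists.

There is no Condorcet winner

Head-to-head results (5 voters total):
Apollo vs Citadel: Apollo wins 3–2.
Apollo vs Delta: Apollo wins 3–2.
Apollo vs Lumen: Apollo wins 3–2.
Apollo vs Beacon: Beacon wins 3–2.
Citadel vs Delta: Delta wins 4–1.
Citadel vs Lumen: Lumen wins 4–1.
Citadel vs Beacon: Beacon wins 3–2.
Delta vs Lumen: Lumen wins 3–2.
Delta vs Beacon: Beacon wins 3–2.
Lumen vs Beacon: Lumen wins 3–2.
No candidate beats all others: Apollo beats Lumen beats Beacon beats Apollo, a majority cycle.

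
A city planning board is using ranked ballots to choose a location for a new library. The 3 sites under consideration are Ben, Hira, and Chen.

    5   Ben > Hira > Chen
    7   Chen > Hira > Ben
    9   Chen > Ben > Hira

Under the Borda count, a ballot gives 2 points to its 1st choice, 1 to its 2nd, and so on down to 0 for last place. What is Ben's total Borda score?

Borda scores:
  Ben: 5·2 + 7·0 + 9·1 = 19
  Hira: 5·1 + 7·1 + 9·0 = 12
  Chen: 5·0 + 7·2 + 9·2 = 32

19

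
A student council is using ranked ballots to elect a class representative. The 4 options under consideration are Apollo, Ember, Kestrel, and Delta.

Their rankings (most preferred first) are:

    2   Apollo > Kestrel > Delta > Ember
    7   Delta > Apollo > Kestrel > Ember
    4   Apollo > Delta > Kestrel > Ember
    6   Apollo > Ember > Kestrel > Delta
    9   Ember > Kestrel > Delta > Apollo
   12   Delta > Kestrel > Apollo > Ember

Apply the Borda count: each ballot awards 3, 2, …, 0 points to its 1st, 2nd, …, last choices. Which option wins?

Delta

Borda scores:
  Apollo: 2·3 + 7·2 + 4·3 + 6·3 + 9·0 + 12·1 = 62
  Ember: 2·0 + 7·0 + 4·0 + 6·2 + 9·3 + 12·0 = 39
  Kestrel: 2·2 + 7·1 + 4·1 + 6·1 + 9·2 + 12·2 = 63
  Delta: 2·1 + 7·3 + 4·2 + 6·0 + 9·1 + 12·3 = 76
Delta has the highest total.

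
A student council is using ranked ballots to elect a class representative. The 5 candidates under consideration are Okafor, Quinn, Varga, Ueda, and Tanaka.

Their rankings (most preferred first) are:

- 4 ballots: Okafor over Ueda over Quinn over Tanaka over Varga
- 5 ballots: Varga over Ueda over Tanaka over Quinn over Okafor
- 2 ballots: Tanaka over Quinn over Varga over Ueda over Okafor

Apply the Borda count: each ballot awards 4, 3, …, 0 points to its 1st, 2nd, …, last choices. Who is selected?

Ueda

Borda scores:
  Okafor: 4·4 + 5·0 + 2·0 = 16
  Quinn: 4·2 + 5·1 + 2·3 = 19
  Varga: 4·0 + 5·4 + 2·2 = 24
  Ueda: 4·3 + 5·3 + 2·1 = 29
  Tanaka: 4·1 + 5·2 + 2·4 = 22
Ueda has the highest total.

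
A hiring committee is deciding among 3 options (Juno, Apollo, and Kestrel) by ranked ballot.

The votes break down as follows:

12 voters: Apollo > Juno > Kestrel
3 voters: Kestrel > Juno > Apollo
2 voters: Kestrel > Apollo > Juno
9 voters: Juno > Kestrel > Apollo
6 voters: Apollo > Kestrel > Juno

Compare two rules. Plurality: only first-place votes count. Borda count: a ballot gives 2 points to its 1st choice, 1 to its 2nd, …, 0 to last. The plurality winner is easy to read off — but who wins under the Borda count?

Plurality first-place counts: Juno 9, Apollo 18, Kestrel 5 → Apollo.
Borda totals: Juno 33, Apollo 38, Kestrel 25 → Apollo.

Apollo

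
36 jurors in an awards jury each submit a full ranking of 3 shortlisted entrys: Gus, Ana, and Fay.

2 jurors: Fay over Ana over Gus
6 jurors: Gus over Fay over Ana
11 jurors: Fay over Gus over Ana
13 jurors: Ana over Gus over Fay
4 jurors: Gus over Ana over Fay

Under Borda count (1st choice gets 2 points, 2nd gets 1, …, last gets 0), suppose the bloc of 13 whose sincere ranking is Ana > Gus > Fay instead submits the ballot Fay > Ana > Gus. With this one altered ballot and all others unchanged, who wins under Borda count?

Borda totals with the altered ballot: Gus 31, Ana 19, Fay 58.
The switch changes the winner from Gus to Fay.

Fay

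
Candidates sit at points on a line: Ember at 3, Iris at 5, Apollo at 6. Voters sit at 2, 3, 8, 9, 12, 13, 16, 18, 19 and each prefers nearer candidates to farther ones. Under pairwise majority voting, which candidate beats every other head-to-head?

With single-peaked preferences on a line, the Condorcet winner is the candidate closest to the median voter.
The median voter (position 12) is closest to Apollo at 6.
Check: Apollo vs Iris — voters closer to Apollo: 7 of 9.

Apollo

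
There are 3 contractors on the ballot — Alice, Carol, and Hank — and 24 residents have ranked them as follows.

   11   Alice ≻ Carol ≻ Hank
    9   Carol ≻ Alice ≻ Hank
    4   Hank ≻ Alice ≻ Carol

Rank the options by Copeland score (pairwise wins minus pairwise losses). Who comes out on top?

Pairwise results:
  Alice vs Carol: Alice wins 15–9.
  Alice vs Hank: Alice wins 20–4.
  Carol vs Hank: Carol wins 20–4.
Copeland scores (wins − losses):
  Alice: 2 − 0 = 2
  Carol: 1 − 1 = 0
  Hank: 0 − 2 = -2
Alice has the best Copeland score.

Alice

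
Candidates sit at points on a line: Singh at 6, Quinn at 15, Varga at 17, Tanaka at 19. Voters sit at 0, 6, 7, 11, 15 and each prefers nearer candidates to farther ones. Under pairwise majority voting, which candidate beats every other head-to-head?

Singh

With single-peaked preferences on a line, the Condorcet winner is the candidate closest to the median voter.
The median voter (position 7) is closest to Singh at 6.
Check: Singh vs Tanaka — voters closer to Singh: 4 of 5.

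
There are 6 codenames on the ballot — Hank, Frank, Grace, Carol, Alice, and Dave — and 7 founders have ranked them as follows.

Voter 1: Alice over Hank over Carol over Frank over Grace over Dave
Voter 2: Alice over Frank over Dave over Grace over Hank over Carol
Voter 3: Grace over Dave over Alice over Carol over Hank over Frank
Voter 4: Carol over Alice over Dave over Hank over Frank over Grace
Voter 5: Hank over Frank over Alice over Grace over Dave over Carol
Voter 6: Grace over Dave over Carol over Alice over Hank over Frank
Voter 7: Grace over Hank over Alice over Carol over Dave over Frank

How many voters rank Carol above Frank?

Ballots ranking Carol above Frank: 5.
Ballots ranking Frank above Carol: 2.
So 5 of 7 voters prefer Carol to Frank.

5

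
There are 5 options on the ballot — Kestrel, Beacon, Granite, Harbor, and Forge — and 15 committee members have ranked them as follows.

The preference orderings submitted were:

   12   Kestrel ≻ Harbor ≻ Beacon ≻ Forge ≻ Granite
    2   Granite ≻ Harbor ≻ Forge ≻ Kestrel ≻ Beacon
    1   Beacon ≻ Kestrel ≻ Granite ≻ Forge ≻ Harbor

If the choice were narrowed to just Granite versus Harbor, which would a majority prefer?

Ballots ranking Granite above Harbor: 2+1 = 3.
Ballots ranking Harbor above Granite: 12.
Harbor wins the head-to-head, 12–3.

Harbor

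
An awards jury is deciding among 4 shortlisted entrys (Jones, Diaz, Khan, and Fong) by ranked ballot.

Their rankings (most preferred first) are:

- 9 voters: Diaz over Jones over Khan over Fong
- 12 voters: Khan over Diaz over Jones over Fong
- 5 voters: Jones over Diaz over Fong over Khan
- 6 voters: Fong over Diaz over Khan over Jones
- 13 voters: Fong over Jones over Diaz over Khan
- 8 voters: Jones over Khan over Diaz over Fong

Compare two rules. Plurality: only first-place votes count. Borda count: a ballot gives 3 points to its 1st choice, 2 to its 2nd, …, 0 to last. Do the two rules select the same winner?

No

Plurality first-place counts: Jones 13, Diaz 9, Khan 12, Fong 19 → Fong.
Borda totals: Jones 95, Diaz 94, Khan 67, Fong 62 → Jones.
The two rules disagree: plurality picks Fong, Borda picks Jones.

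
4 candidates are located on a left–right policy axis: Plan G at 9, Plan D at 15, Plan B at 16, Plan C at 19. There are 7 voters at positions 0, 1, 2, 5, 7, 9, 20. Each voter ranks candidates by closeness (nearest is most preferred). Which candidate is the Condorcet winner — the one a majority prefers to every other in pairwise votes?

With single-peaked preferences on a line, the Condorcet winner is the candidate closest to the median voter.
The median voter (position 5) is closest to Plan G at 9.
Check: Plan G vs Plan B — voters closer to Plan G: 6 of 7.

Plan G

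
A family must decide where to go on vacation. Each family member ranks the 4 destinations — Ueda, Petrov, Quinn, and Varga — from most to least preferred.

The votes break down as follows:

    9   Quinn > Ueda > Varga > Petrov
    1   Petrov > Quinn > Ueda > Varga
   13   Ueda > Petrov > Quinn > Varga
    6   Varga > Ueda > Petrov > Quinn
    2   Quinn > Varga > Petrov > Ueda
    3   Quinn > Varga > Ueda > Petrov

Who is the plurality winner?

Quinn

First-place vote totals:
  Ueda: 13
  Petrov: 1
  Quinn: 14
  Varga: 6
Quinn has the most first-place votes.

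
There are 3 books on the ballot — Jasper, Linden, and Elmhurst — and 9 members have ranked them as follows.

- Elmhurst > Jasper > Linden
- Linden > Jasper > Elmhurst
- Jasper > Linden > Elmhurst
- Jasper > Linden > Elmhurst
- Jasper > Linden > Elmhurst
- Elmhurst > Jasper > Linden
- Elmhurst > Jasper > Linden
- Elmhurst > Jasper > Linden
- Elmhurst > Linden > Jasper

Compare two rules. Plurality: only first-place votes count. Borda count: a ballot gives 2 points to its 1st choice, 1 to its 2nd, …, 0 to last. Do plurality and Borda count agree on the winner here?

No

Plurality first-place counts: Jasper 3, Linden 1, Elmhurst 5 → Elmhurst.
Borda totals: Jasper 11, Linden 6, Elmhurst 10 → Jasper.
The two rules disagree: plurality picks Elmhurst, Borda picks Jasper.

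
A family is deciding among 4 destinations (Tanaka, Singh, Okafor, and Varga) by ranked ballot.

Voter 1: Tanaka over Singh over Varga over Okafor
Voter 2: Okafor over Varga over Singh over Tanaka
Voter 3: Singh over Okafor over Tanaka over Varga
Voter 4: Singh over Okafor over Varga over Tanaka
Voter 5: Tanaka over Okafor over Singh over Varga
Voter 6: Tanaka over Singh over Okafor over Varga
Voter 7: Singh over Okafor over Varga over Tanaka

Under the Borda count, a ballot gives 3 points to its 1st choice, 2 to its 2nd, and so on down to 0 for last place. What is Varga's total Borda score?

Borda scores:
  Tanaka: 3 + 0 + 1 + 0 + 3 + 3 + 0 = 10
  Singh: 2 + 1 + 3 + 3 + 1 + 2 + 3 = 15
  Okafor: 0 + 3 + 2 + 2 + 2 + 1 + 2 = 12
  Varga: 1 + 2 + 0 + 1 + 0 + 0 + 1 = 5

5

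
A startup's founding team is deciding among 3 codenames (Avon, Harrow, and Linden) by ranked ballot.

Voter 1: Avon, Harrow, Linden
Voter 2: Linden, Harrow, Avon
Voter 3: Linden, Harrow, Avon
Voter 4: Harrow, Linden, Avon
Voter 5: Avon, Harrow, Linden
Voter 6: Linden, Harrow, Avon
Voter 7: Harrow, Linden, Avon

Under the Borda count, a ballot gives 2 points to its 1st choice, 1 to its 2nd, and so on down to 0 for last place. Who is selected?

Borda scores:
  Avon: 2 + 0 + 0 + 0 + 2 + 0 + 0 = 4
  Harrow: 1 + 1 + 1 + 2 + 1 + 1 + 2 = 9
  Linden: 0 + 2 + 2 + 1 + 0 + 2 + 1 = 8
Harrow has the highest total.

Harrow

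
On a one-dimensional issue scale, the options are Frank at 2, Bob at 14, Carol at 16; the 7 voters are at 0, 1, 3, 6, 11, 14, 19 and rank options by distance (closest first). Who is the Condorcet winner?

With single-peaked preferences on a line, the Condorcet winner is the candidate closest to the median voter.
The median voter (position 6) is closest to Frank at 2.
Check: Frank vs Bob — voters closer to Frank: 4 of 7.

Frank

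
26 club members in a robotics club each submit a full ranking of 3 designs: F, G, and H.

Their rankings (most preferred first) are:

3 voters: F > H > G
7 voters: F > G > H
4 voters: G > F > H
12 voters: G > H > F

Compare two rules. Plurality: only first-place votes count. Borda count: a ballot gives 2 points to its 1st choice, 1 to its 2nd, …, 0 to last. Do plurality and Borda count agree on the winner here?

Yes

Plurality first-place counts: F 10, G 16, H 0 → G.
Borda totals: F 24, G 39, H 15 → G.
The two rules agree on G.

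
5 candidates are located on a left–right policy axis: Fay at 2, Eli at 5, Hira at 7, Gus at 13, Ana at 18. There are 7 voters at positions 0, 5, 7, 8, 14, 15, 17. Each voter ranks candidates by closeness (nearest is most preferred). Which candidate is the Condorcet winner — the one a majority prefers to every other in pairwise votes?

With single-peaked preferences on a line, the Condorcet winner is the candidate closest to the median voter.
The median voter (position 8) is closest to Hira at 7.
Check: Hira vs Ana — voters closer to Hira: 4 of 7.

Hira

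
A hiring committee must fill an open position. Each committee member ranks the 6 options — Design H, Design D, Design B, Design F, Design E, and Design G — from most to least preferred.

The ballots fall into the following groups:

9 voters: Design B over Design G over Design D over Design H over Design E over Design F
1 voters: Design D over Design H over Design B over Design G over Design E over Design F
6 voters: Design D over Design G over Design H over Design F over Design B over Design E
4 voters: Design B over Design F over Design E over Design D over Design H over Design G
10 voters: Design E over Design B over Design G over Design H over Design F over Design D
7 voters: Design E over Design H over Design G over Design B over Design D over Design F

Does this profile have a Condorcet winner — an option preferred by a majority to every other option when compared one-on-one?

Yes

Head-to-head results (37 voters total):
Design H vs Design D: Design D wins 20–17.
Design H vs Design B: Design B wins 23–14.
Design H vs Design F: Design H wins 33–4.
Design H vs Design E: Design E wins 21–16.
Design H vs Design G: Design G wins 25–12.
Design D vs Design B: Design B wins 30–7.
Design D vs Design F: Design D wins 23–14.
Design D vs Design E: Design E wins 21–16.
Design D vs Design G: Design G wins 26–11.
Design B vs Design F: Design B wins 31–6.
Design B vs Design E: Design B wins 20–17.
Design B vs Design G: Design B wins 24–13.
Design F vs Design E: Design E wins 27–10.
Design F vs Design G: Design G wins 33–4.
Design E vs Design G: Design E wins 21–16.
Design B beats each rival — Design H (23–14), Design D (30–7), Design F (31–6), Design E (20–17), Design G (24–13) — so Design B is the Condorcet winner.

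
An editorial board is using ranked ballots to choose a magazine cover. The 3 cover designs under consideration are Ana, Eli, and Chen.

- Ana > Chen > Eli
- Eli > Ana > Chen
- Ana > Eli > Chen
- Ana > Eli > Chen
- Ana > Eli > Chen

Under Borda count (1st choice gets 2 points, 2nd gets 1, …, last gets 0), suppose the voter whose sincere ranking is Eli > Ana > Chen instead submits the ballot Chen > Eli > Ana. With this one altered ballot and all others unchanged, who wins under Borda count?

Borda totals with the altered ballot: Ana 8, Eli 4, Chen 3.
The winner is unchanged: still Ana.

Ana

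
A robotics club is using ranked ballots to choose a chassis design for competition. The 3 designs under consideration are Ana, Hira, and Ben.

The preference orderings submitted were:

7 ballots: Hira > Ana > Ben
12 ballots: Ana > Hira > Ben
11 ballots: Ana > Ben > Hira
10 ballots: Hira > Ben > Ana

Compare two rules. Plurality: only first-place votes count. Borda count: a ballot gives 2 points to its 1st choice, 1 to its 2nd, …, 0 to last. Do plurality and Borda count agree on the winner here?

Plurality first-place counts: Ana 23, Hira 17, Ben 0 → Ana.
Borda totals: Ana 53, Hira 46, Ben 21 → Ana.
The two rules agree on Ana.

Yes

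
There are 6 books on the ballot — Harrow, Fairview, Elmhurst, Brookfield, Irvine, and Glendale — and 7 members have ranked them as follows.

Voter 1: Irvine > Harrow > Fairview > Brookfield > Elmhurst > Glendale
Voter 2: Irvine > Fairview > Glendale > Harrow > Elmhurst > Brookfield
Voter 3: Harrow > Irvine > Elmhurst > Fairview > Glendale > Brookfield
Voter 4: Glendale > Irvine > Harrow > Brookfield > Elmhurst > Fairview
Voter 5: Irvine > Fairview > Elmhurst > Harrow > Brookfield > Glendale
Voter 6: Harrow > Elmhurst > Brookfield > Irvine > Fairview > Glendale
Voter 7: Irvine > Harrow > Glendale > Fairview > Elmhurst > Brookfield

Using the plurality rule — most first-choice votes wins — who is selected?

Irvine

First-place vote totals:
  Harrow: 2
  Fairview: 0
  Elmhurst: 0
  Brookfield: 0
  Irvine: 4
  Glendale: 1
Irvine has the most first-place votes.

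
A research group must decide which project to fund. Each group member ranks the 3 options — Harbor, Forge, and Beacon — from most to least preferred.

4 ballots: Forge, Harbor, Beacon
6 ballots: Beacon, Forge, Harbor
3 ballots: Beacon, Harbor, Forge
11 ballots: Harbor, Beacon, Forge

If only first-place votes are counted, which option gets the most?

Harbor

First-place vote totals:
  Harbor: 11
  Forge: 4
  Beacon: 9
Harbor has the most first-place votes.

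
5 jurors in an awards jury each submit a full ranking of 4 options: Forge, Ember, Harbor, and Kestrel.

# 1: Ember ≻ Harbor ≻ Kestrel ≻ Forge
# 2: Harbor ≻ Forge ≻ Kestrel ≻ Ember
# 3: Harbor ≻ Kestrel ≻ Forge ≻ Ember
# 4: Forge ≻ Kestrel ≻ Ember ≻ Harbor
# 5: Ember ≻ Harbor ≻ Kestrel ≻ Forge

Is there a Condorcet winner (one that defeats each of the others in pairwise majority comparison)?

No

Head-to-head results (5 voters total):
Forge vs Ember: Forge wins 3–2.
Forge vs Harbor: Harbor wins 4–1.
Forge vs Kestrel: Kestrel wins 3–2.
Ember vs Harbor: Ember wins 3–2.
Ember vs Kestrel: Kestrel wins 3–2.
Harbor vs Kestrel: Harbor wins 4–1.
No candidate beats all others: Forge beats Ember beats Harbor beats Forge, a majority cycle.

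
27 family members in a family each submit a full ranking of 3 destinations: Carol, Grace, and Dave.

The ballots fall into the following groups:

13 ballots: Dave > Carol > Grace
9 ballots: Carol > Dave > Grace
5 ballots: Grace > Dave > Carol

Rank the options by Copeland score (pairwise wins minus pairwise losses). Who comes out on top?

Pairwise results:
  Carol vs Grace: Carol wins 22–5.
  Carol vs Dave: Dave wins 18–9.
  Grace vs Dave: Dave wins 22–5.
Copeland scores (wins − losses):
  Carol: 1 − 1 = 0
  Grace: 0 − 2 = -2
  Dave: 2 − 0 = 2
Dave has the best Copeland score.

Dave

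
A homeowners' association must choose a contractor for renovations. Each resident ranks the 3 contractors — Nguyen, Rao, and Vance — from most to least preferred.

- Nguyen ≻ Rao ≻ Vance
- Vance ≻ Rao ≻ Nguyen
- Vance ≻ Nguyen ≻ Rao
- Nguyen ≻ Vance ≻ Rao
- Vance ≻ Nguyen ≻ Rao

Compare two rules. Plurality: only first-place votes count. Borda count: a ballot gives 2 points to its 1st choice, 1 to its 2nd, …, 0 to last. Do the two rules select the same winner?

Plurality first-place counts: Nguyen 2, Rao 0, Vance 3 → Vance.
Borda totals: Nguyen 6, Rao 2, Vance 7 → Vance.
The two rules agree on Vance.

Yes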